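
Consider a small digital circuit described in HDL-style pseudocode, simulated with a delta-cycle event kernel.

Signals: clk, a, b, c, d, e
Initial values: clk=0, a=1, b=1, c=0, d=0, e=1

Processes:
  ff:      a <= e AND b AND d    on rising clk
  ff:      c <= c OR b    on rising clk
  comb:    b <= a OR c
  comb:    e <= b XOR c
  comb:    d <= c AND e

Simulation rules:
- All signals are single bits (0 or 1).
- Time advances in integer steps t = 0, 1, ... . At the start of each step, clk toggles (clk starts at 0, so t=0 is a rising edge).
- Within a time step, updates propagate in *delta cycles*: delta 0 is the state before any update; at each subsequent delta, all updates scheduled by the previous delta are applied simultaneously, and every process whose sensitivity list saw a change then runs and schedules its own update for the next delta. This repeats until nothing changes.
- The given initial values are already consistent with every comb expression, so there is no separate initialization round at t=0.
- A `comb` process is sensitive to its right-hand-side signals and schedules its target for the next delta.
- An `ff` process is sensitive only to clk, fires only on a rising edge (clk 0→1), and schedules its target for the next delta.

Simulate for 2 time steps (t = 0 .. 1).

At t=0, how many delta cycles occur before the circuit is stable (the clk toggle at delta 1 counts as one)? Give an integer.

t=0 Δ0: e=1 clk=0 d=0 c=0 a=1 b=1
  Δ1: clk:0→1
  Δ2: c:0→1, a:1→0
  Δ3: e:1→0, d:0→1
  Δ4: d:1→0
  (4Δ to stable)
t=1 Δ0: e=0 clk=1 d=0 c=1 a=0 b=1
  Δ1: clk:1→0
  (1Δ to stable)

4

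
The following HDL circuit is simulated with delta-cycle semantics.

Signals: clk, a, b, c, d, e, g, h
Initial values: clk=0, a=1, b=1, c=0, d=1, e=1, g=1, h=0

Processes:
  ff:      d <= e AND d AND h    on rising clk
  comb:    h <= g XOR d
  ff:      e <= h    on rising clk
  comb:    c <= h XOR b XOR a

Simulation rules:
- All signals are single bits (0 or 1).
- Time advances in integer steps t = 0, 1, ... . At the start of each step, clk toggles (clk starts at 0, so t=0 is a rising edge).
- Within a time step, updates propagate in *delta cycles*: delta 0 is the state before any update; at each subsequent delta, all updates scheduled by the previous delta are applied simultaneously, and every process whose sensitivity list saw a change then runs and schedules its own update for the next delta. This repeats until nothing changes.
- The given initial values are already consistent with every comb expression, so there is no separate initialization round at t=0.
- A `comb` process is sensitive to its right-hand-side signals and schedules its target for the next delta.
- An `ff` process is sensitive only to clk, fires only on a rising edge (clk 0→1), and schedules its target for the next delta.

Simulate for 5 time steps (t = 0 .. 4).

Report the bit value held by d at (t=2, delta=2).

t0.Δ0 clk=0 e=1 d=1 b=1 c=0 h=0 a=1 g=1
t0.Δ1 clk=1 e=1 d=1 b=1 c=0 h=0 a=1 g=1
t0.Δ2 clk=1 e=0 d=0 b=1 c=0 h=0 a=1 g=1
t0.Δ3 clk=1 e=0 d=0 b=1 c=0 h=1 a=1 g=1
t0.Δ4 clk=1 e=0 d=0 b=1 c=1 h=1 a=1 g=1
t1.Δ0 clk=1 e=0 d=0 b=1 c=1 h=1 a=1 g=1
t1.Δ1 clk=0 e=0 d=0 b=1 c=1 h=1 a=1 g=1
t2.Δ0 clk=0 e=0 d=0 b=1 c=1 h=1 a=1 g=1
t2.Δ1 clk=1 e=0 d=0 b=1 c=1 h=1 a=1 g=1
t2.Δ2 clk=1 e=1 d=0 b=1 c=1 h=1 a=1 g=1
t3.Δ0 clk=1 e=1 d=0 b=1 c=1 h=1 a=1 g=1
t3.Δ1 clk=0 e=1 d=0 b=1 c=1 h=1 a=1 g=1
t4.Δ0 clk=0 e=1 d=0 b=1 c=1 h=1 a=1 g=1
t4.Δ1 clk=1 e=1 d=0 b=1 c=1 h=1 a=1 g=1

0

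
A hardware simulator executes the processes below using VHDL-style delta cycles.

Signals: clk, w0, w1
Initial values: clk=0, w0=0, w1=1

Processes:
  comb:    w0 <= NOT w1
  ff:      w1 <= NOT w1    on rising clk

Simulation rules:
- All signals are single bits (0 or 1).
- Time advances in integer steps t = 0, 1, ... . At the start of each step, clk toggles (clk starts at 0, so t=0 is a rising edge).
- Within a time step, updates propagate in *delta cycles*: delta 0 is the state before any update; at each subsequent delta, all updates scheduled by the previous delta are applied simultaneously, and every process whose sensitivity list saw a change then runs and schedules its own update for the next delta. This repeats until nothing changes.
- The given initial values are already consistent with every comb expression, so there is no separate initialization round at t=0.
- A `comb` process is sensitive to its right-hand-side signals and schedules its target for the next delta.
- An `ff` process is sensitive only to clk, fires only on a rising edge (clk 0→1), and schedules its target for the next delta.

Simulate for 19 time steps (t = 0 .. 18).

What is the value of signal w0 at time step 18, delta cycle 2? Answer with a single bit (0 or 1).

1

t=0 Δ0: w0=0 clk=0 w1=1
  Δ1: clk:0→1
  Δ2: w1:1→0
  Δ3: w0:0→1
  (3Δ to stable)
t=1 Δ0: w0=1 clk=1 w1=0
  Δ1: clk:1→0
  (1Δ to stable)
t=2 Δ0: w0=1 clk=0 w1=0
  Δ1: clk:0→1
  Δ2: w1:0→1
  Δ3: w0:1→0
  (3Δ to stable)
t=3 Δ0: w0=0 clk=1 w1=1
  Δ1: clk:1→0
  (1Δ to stable)
t=4 Δ0: w0=0 clk=0 w1=1
  Δ1: clk:0→1
  Δ2: w1:1→0
  Δ3: w0:0→1
  (3Δ to stable)
t=5 Δ0: w0=1 clk=1 w1=0
  Δ1: clk:1→0
  (1Δ to stable)
t=6 Δ0: w0=1 clk=0 w1=0
  Δ1: clk:0→1
  Δ2: w1:0→1
  Δ3: w0:1→0
  (3Δ to stable)
t=7 Δ0: w0=0 clk=1 w1=1
  Δ1: clk:1→0
  (1Δ to stable)
t=8 Δ0: w0=0 clk=0 w1=1
  Δ1: clk:0→1
  Δ2: w1:1→0
  Δ3: w0:0→1
  (3Δ to stable)
t=9 Δ0: w0=1 clk=1 w1=0
  Δ1: clk:1→0
  (1Δ to stable)
t=10 Δ0: w0=1 clk=0 w1=0
  Δ1: clk:0→1
  Δ2: w1:0→1
  Δ3: w0:1→0
  (3Δ to stable)
t=11 Δ0: w0=0 clk=1 w1=1
  Δ1: clk:1→0
  (1Δ to stable)
t=12 Δ0: w0=0 clk=0 w1=1
  Δ1: clk:0→1
  Δ2: w1:1→0
  Δ3: w0:0→1
  (3Δ to stable)
t=13 Δ0: w0=1 clk=1 w1=0
  Δ1: clk:1→0
  (1Δ to stable)
t=14 Δ0: w0=1 clk=0 w1=0
  Δ1: clk:0→1
  Δ2: w1:0→1
  Δ3: w0:1→0
  (3Δ to stable)
t=15 Δ0: w0=0 clk=1 w1=1
  Δ1: clk:1→0
  (1Δ to stable)
t=16 Δ0: w0=0 clk=0 w1=1
  Δ1: clk:0→1
  Δ2: w1:1→0
  Δ3: w0:0→1
  (3Δ to stable)
t=17 Δ0: w0=1 clk=1 w1=0
  Δ1: clk:1→0
  (1Δ to stable)
t=18 Δ0: w0=1 clk=0 w1=0
  Δ1: clk:0→1
  Δ2: w1:0→1
  Δ3: w0:1→0
  (3Δ to stable)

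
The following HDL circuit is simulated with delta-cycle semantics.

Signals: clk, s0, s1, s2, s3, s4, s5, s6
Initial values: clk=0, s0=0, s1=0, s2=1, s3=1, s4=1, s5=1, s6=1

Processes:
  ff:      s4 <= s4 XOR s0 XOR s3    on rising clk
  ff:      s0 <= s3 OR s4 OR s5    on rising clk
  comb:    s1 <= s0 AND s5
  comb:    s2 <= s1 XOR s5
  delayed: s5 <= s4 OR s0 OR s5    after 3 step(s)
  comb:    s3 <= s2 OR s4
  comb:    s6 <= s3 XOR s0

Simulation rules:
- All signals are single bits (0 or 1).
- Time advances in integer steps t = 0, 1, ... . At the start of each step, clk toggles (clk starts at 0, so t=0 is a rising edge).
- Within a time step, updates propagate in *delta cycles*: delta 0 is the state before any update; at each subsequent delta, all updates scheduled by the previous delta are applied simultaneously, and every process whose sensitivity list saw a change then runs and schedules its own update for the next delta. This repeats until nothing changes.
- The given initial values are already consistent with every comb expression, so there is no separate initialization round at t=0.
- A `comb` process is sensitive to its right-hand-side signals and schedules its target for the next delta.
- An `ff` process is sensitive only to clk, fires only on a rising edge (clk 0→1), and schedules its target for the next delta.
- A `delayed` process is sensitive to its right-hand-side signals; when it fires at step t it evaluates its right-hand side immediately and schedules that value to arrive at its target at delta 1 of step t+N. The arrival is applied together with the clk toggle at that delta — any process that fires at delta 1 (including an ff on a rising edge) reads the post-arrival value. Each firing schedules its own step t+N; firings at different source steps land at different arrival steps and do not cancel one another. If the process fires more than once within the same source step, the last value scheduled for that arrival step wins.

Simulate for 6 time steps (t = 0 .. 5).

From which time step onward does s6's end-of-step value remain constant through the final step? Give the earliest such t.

2

t=0 Δ0: s6=1 s5=1 s4=1 s2=1 s0=0 clk=0 s3=1 s1=0
  Δ1: clk:0→1
  Δ2: s4:1→0, s0:0→1
  Δ3: s6:1→0, s1:0→1
  Δ4: s2:1→0
  Δ5: s3:1→0
  Δ6: s6:0→1
  (6Δ to stable)
t=1 Δ0: s6=1 s5=1 s4=0 s2=0 s0=1 clk=1 s3=0 s1=1
  Δ1: clk:1→0
  (1Δ to stable)
t=2 Δ0: s6=1 s5=1 s4=0 s2=0 s0=1 clk=0 s3=0 s1=1
  Δ1: clk:0→1
  Δ2: s4:0→1
  Δ3: s3:0→1
  Δ4: s6:1→0
  (4Δ to stable)
t=3 Δ0: s6=0 s5=1 s4=1 s2=0 s0=1 clk=1 s3=1 s1=1
  Δ1: clk:1→0
  (1Δ to stable)
t=4 Δ0: s6=0 s5=1 s4=1 s2=0 s0=1 clk=0 s3=1 s1=1
  Δ1: clk:0→1
  (1Δ to stable)
t=5 Δ0: s6=0 s5=1 s4=1 s2=0 s0=1 clk=1 s3=1 s1=1
  Δ1: clk:1→0
  (1Δ to stable)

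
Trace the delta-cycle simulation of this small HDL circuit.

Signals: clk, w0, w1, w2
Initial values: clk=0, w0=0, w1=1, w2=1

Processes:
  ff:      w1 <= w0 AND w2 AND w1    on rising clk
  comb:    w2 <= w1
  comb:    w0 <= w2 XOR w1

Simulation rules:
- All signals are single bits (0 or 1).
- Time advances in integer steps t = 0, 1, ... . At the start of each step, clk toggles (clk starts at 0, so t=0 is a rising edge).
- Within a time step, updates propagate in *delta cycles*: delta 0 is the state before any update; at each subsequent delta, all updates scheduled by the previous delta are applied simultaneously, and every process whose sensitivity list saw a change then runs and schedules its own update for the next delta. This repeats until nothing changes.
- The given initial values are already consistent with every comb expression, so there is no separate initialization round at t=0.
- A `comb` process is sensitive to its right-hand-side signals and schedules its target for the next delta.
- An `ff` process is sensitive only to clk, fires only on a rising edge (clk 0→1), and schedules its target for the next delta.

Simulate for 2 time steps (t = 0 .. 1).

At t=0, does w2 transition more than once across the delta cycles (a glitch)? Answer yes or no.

t=0 Δ0: w0=0 w1=1 w2=1 clk=0
  Δ1: clk:0→1
  Δ2: w1:1→0
  Δ3: w0:0→1, w2:1→0
  Δ4: w0:1→0
  (4Δ to stable)
t=1 Δ0: w0=0 w1=0 w2=0 clk=1
  Δ1: clk:1→0
  (1Δ to stable)

no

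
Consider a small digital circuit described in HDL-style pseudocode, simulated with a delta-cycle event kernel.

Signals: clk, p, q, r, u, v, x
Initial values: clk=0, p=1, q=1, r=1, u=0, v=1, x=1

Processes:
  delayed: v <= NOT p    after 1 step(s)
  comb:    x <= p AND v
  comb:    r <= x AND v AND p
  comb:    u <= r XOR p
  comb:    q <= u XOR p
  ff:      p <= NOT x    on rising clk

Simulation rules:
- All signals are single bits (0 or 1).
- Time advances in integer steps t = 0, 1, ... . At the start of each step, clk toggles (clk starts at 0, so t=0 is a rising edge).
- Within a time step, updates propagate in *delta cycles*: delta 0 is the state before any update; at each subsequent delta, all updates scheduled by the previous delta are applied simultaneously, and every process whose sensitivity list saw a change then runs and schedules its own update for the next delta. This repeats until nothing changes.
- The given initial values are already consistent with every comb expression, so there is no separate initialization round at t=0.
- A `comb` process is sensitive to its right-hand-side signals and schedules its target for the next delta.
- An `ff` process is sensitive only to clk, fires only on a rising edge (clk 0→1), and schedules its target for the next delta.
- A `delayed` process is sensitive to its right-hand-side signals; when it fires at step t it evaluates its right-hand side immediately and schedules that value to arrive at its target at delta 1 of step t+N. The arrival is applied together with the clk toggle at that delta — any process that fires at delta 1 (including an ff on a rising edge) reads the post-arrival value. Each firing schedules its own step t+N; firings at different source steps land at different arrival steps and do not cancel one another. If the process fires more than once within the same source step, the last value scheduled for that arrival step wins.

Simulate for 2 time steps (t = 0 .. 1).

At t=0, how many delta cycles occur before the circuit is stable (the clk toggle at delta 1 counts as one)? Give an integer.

t=0 Δ0: v=1 clk=0 r=1 p=1 q=1 u=0 x=1
  Δ1: clk:0→1
  Δ2: p:1→0
  Δ3: r:1→0, q:1→0, u:0→1, x:1→0
  Δ4: q:0→1, u:1→0
  Δ5: q:1→0
  (5Δ to stable)
t=1 Δ0: v=1 clk=1 r=0 p=0 q=0 u=0 x=0
  Δ1: clk:1→0
  (1Δ to stable)

5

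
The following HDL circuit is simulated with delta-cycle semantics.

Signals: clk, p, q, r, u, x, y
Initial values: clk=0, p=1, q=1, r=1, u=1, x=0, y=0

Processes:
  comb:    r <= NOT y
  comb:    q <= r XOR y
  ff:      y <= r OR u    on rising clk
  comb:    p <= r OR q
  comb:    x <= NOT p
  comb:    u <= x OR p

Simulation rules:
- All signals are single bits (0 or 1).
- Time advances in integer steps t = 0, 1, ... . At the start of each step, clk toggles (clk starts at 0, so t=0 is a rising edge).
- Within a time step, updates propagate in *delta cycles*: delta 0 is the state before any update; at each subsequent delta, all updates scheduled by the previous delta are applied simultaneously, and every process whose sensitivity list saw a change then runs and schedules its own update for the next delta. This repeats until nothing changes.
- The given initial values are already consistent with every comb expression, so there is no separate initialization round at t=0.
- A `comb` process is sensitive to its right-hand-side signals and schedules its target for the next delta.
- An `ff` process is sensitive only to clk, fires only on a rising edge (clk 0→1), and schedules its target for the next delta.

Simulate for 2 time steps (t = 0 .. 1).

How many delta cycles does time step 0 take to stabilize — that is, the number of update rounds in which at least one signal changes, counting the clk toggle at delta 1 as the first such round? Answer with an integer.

t=0 Δ0: u=1 y=0 p=1 x=0 r=1 q=1 clk=0
  Δ1: clk:0→1
  Δ2: y:0→1
  Δ3: r:1→0, q:1→0
  Δ4: p:1→0, q:0→1
  Δ5: u:1→0, p:0→1, x:0→1
  Δ6: u:0→1, x:1→0
  (6Δ to stable)
t=1 Δ0: u=1 y=1 p=1 x=0 r=0 q=1 clk=1
  Δ1: clk:1→0
  (1Δ to stable)

6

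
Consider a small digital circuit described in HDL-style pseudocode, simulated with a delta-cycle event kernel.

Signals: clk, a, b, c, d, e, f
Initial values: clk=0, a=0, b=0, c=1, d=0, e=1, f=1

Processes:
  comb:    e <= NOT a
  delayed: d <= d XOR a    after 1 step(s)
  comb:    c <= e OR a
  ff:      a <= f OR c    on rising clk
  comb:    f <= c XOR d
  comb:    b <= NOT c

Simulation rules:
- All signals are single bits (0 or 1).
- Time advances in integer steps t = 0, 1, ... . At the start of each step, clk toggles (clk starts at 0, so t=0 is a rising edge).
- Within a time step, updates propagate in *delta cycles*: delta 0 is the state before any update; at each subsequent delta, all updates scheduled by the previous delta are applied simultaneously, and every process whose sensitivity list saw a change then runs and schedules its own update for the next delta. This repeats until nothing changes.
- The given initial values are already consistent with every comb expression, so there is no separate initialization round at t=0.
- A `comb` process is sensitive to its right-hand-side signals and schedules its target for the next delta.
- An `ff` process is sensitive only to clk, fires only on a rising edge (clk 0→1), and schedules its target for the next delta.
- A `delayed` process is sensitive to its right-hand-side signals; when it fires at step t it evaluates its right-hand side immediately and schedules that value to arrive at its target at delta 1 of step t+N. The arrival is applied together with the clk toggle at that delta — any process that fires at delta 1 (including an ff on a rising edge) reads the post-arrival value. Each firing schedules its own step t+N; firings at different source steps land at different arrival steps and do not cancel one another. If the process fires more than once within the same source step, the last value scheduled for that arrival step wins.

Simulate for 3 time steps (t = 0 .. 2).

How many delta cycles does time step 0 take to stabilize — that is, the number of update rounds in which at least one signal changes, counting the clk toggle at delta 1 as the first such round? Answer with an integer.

t0.Δ0 f=1 c=1 a=0 e=1 clk=0 d=0 b=0
t0.Δ1 f=1 c=1 a=0 e=1 clk=1 d=0 b=0
t0.Δ2 f=1 c=1 a=1 e=1 clk=1 d=0 b=0
t0.Δ3 f=1 c=1 a=1 e=0 clk=1 d=0 b=0
t1.Δ0 f=1 c=1 a=1 e=0 clk=1 d=0 b=0
t1.Δ1 f=1 c=1 a=1 e=0 clk=0 d=1 b=0
t1.Δ2 f=0 c=1 a=1 e=0 clk=0 d=1 b=0
t2.Δ0 f=0 c=1 a=1 e=0 clk=0 d=1 b=0
t2.Δ1 f=0 c=1 a=1 e=0 clk=1 d=0 b=0
t2.Δ2 f=1 c=1 a=1 e=0 clk=1 d=0 b=0

3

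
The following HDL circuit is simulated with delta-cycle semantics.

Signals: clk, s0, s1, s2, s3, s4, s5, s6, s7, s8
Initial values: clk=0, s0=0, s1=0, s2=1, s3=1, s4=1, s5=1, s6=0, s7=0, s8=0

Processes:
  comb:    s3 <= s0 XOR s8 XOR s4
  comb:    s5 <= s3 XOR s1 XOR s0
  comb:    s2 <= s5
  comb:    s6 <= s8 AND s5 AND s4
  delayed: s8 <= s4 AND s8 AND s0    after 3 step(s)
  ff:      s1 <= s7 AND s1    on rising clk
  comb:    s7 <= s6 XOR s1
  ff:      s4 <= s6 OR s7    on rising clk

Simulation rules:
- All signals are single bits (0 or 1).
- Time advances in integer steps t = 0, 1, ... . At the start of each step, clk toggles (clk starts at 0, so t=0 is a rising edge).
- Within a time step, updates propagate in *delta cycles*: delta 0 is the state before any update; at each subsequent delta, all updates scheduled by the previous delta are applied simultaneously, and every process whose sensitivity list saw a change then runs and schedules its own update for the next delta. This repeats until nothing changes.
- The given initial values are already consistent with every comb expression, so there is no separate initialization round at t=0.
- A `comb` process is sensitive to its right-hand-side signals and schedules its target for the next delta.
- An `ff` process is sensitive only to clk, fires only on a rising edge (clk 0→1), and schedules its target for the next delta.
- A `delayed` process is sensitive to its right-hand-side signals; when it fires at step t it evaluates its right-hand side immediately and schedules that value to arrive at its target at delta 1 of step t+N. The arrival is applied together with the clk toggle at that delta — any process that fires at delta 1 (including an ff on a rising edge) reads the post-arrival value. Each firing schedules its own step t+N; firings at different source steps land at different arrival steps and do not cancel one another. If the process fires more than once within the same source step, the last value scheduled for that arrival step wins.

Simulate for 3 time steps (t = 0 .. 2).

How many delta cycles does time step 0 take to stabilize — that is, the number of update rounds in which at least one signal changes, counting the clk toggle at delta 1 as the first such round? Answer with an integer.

[bits: s1,s0,s5,s8,s7,s4,s2,s6,s3,clk]
t=0: Δ0=0010011010 Δ1=0010011011 Δ2=0010001011 Δ3=0010001001 Δ4=0000001001 Δ5=0000000001 | 5Δ
t=1: Δ0=0000000001 Δ1=0000000000 | 1Δ
t=2: Δ0=0000000000 Δ1=0000000001 | 1Δ

5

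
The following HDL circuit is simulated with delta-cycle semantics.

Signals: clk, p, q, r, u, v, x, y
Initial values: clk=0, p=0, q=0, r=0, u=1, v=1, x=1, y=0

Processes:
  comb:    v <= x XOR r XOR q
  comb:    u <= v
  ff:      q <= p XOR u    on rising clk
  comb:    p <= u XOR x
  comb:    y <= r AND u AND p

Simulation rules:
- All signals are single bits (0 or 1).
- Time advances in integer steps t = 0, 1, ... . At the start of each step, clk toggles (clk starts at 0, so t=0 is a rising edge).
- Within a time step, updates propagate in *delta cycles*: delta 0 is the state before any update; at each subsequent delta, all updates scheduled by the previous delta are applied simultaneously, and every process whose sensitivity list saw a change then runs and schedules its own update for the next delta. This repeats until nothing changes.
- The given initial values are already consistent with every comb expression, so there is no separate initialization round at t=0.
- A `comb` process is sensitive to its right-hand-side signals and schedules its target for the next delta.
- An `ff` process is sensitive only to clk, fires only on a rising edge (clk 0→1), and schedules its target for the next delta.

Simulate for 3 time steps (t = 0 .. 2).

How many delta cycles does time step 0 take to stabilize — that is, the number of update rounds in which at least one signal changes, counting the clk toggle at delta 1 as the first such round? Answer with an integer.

5

t=0 Δ0: v=1 p=0 x=1 y=0 q=0 u=1 clk=0 r=0
  Δ1: clk:0→1
  Δ2: q:0→1
  Δ3: v:1→0
  Δ4: u:1→0
  Δ5: p:0→1
  (5Δ to stable)
t=1 Δ0: v=0 p=1 x=1 y=0 q=1 u=0 clk=1 r=0
  Δ1: clk:1→0
  (1Δ to stable)
t=2 Δ0: v=0 p=1 x=1 y=0 q=1 u=0 clk=0 r=0
  Δ1: clk:0→1
  (1Δ to stable)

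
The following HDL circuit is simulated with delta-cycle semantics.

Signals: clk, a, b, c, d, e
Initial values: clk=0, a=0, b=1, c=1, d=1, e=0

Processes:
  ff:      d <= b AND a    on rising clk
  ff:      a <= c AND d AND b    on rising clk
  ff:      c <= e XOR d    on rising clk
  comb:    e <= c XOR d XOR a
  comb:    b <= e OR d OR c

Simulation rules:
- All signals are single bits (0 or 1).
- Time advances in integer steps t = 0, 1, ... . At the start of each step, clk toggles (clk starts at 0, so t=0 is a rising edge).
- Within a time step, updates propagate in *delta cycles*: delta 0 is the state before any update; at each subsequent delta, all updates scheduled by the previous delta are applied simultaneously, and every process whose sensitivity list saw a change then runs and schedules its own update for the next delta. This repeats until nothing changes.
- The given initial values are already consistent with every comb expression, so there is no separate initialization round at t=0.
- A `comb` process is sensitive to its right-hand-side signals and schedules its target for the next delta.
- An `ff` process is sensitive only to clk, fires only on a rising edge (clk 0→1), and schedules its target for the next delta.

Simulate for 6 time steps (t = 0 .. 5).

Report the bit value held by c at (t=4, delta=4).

0

t0.Δ0 c=1 clk=0 b=1 e=0 a=0 d=1
t0.Δ1 c=1 clk=1 b=1 e=0 a=0 d=1
t0.Δ2 c=1 clk=1 b=1 e=0 a=1 d=0
t1.Δ0 c=1 clk=1 b=1 e=0 a=1 d=0
t1.Δ1 c=1 clk=0 b=1 e=0 a=1 d=0
t2.Δ0 c=1 clk=0 b=1 e=0 a=1 d=0
t2.Δ1 c=1 clk=1 b=1 e=0 a=1 d=0
t2.Δ2 c=0 clk=1 b=1 e=0 a=0 d=1
t2.Δ3 c=0 clk=1 b=1 e=1 a=0 d=1
t3.Δ0 c=0 clk=1 b=1 e=1 a=0 d=1
t3.Δ1 c=0 clk=0 b=1 e=1 a=0 d=1
t4.Δ0 c=0 clk=0 b=1 e=1 a=0 d=1
t4.Δ1 c=0 clk=1 b=1 e=1 a=0 d=1
t4.Δ2 c=0 clk=1 b=1 e=1 a=0 d=0
t4.Δ3 c=0 clk=1 b=1 e=0 a=0 d=0
t4.Δ4 c=0 clk=1 b=0 e=0 a=0 d=0
t5.Δ0 c=0 clk=1 b=0 e=0 a=0 d=0
t5.Δ1 c=0 clk=0 b=0 e=0 a=0 d=0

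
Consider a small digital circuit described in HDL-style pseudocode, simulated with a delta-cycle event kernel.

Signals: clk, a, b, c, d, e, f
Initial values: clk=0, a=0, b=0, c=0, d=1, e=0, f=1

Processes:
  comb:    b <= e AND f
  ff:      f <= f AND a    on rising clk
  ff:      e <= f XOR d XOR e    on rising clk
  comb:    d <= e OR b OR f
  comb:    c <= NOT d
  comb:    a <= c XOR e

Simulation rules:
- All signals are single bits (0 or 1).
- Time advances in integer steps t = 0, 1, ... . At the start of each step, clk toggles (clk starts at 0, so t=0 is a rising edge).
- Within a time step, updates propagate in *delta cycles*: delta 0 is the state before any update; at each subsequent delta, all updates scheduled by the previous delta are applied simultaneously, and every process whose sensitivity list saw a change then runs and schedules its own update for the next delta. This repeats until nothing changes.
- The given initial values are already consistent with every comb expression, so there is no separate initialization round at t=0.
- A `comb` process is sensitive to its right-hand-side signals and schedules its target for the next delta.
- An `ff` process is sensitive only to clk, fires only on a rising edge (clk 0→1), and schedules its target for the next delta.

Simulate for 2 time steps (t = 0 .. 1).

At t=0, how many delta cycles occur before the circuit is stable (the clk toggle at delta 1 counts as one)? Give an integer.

5

t=0 Δ0: a=0 e=0 b=0 c=0 d=1 f=1 clk=0
  Δ1: clk:0→1
  Δ2: f:1→0
  Δ3: d:1→0
  Δ4: c:0→1
  Δ5: a:0→1
  (5Δ to stable)
t=1 Δ0: a=1 e=0 b=0 c=1 d=0 f=0 clk=1
  Δ1: clk:1→0
  (1Δ to stable)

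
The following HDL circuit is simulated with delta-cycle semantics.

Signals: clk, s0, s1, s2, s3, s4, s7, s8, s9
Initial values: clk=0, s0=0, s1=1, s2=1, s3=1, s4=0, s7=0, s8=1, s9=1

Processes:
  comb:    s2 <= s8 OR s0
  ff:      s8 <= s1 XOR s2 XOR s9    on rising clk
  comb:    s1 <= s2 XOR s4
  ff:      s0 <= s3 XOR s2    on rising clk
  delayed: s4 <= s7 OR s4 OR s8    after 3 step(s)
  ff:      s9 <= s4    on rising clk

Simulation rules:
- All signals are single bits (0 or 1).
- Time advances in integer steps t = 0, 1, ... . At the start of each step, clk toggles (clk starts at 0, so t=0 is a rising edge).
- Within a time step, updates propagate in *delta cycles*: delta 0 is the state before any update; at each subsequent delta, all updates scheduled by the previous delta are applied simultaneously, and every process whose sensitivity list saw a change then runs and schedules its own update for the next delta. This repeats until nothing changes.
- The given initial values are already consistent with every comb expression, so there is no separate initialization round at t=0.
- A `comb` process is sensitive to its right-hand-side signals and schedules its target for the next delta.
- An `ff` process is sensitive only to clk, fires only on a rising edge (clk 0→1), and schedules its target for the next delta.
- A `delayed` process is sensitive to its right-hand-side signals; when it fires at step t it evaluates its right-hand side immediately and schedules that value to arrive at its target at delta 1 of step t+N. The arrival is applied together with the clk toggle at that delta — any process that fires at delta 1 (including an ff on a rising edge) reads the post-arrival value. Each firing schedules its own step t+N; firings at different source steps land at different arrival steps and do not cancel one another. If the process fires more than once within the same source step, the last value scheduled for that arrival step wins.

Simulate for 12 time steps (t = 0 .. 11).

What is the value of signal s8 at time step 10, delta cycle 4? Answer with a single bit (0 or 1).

0

t0.Δ0 clk=0 s1=1 s4=0 s3=1 s0=0 s2=1 s7=0 s8=1 s9=1
t0.Δ1 clk=1 s1=1 s4=0 s3=1 s0=0 s2=1 s7=0 s8=1 s9=1
t0.Δ2 clk=1 s1=1 s4=0 s3=1 s0=0 s2=1 s7=0 s8=1 s9=0
t1.Δ0 clk=1 s1=1 s4=0 s3=1 s0=0 s2=1 s7=0 s8=1 s9=0
t1.Δ1 clk=0 s1=1 s4=0 s3=1 s0=0 s2=1 s7=0 s8=1 s9=0
t2.Δ0 clk=0 s1=1 s4=0 s3=1 s0=0 s2=1 s7=0 s8=1 s9=0
t2.Δ1 clk=1 s1=1 s4=0 s3=1 s0=0 s2=1 s7=0 s8=1 s9=0
t2.Δ2 clk=1 s1=1 s4=0 s3=1 s0=0 s2=1 s7=0 s8=0 s9=0
t2.Δ3 clk=1 s1=1 s4=0 s3=1 s0=0 s2=0 s7=0 s8=0 s9=0
t2.Δ4 clk=1 s1=0 s4=0 s3=1 s0=0 s2=0 s7=0 s8=0 s9=0
t3.Δ0 clk=1 s1=0 s4=0 s3=1 s0=0 s2=0 s7=0 s8=0 s9=0
t3.Δ1 clk=0 s1=0 s4=0 s3=1 s0=0 s2=0 s7=0 s8=0 s9=0
t4.Δ0 clk=0 s1=0 s4=0 s3=1 s0=0 s2=0 s7=0 s8=0 s9=0
t4.Δ1 clk=1 s1=0 s4=0 s3=1 s0=0 s2=0 s7=0 s8=0 s9=0
t4.Δ2 clk=1 s1=0 s4=0 s3=1 s0=1 s2=0 s7=0 s8=0 s9=0
t4.Δ3 clk=1 s1=0 s4=0 s3=1 s0=1 s2=1 s7=0 s8=0 s9=0
t4.Δ4 clk=1 s1=1 s4=0 s3=1 s0=1 s2=1 s7=0 s8=0 s9=0
t5.Δ0 clk=1 s1=1 s4=0 s3=1 s0=1 s2=1 s7=0 s8=0 s9=0
t5.Δ1 clk=0 s1=1 s4=0 s3=1 s0=1 s2=1 s7=0 s8=0 s9=0
t6.Δ0 clk=0 s1=1 s4=0 s3=1 s0=1 s2=1 s7=0 s8=0 s9=0
t6.Δ1 clk=1 s1=1 s4=0 s3=1 s0=1 s2=1 s7=0 s8=0 s9=0
t6.Δ2 clk=1 s1=1 s4=0 s3=1 s0=0 s2=1 s7=0 s8=0 s9=0
t6.Δ3 clk=1 s1=1 s4=0 s3=1 s0=0 s2=0 s7=0 s8=0 s9=0
t6.Δ4 clk=1 s1=0 s4=0 s3=1 s0=0 s2=0 s7=0 s8=0 s9=0
t7.Δ0 clk=1 s1=0 s4=0 s3=1 s0=0 s2=0 s7=0 s8=0 s9=0
t7.Δ1 clk=0 s1=0 s4=0 s3=1 s0=0 s2=0 s7=0 s8=0 s9=0
t8.Δ0 clk=0 s1=0 s4=0 s3=1 s0=0 s2=0 s7=0 s8=0 s9=0
t8.Δ1 clk=1 s1=0 s4=0 s3=1 s0=0 s2=0 s7=0 s8=0 s9=0
t8.Δ2 clk=1 s1=0 s4=0 s3=1 s0=1 s2=0 s7=0 s8=0 s9=0
t8.Δ3 clk=1 s1=0 s4=0 s3=1 s0=1 s2=1 s7=0 s8=0 s9=0
t8.Δ4 clk=1 s1=1 s4=0 s3=1 s0=1 s2=1 s7=0 s8=0 s9=0
t9.Δ0 clk=1 s1=1 s4=0 s3=1 s0=1 s2=1 s7=0 s8=0 s9=0
t9.Δ1 clk=0 s1=1 s4=0 s3=1 s0=1 s2=1 s7=0 s8=0 s9=0
t10.Δ0 clk=0 s1=1 s4=0 s3=1 s0=1 s2=1 s7=0 s8=0 s9=0
t10.Δ1 clk=1 s1=1 s4=0 s3=1 s0=1 s2=1 s7=0 s8=0 s9=0
t10.Δ2 clk=1 s1=1 s4=0 s3=1 s0=0 s2=1 s7=0 s8=0 s9=0
t10.Δ3 clk=1 s1=1 s4=0 s3=1 s0=0 s2=0 s7=0 s8=0 s9=0
t10.Δ4 clk=1 s1=0 s4=0 s3=1 s0=0 s2=0 s7=0 s8=0 s9=0
t11.Δ0 clk=1 s1=0 s4=0 s3=1 s0=0 s2=0 s7=0 s8=0 s9=0
t11.Δ1 clk=0 s1=0 s4=0 s3=1 s0=0 s2=0 s7=0 s8=0 s9=0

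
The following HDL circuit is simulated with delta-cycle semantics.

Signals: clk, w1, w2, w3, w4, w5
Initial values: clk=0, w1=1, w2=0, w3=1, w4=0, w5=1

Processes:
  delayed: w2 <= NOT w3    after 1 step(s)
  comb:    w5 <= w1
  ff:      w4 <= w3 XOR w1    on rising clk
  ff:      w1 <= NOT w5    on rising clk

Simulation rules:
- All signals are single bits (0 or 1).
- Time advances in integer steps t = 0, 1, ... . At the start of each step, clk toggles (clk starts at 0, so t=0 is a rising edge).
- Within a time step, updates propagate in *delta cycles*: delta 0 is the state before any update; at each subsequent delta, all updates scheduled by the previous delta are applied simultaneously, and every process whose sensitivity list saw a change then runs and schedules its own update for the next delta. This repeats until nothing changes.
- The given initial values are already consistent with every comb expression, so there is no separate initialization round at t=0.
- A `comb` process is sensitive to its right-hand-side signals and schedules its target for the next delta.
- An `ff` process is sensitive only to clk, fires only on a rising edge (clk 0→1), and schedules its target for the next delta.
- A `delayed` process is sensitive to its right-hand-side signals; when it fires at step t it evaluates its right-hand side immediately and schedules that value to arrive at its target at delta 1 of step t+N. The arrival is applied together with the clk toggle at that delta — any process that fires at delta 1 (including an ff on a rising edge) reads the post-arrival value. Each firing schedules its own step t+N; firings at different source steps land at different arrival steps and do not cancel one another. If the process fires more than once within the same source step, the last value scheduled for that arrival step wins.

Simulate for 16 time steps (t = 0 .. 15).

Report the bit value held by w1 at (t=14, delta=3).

1

t0.Δ0 w2=0 clk=0 w5=1 w4=0 w1=1 w3=1
t0.Δ1 w2=0 clk=1 w5=1 w4=0 w1=1 w3=1
t0.Δ2 w2=0 clk=1 w5=1 w4=0 w1=0 w3=1
t0.Δ3 w2=0 clk=1 w5=0 w4=0 w1=0 w3=1
t1.Δ0 w2=0 clk=1 w5=0 w4=0 w1=0 w3=1
t1.Δ1 w2=0 clk=0 w5=0 w4=0 w1=0 w3=1
t2.Δ0 w2=0 clk=0 w5=0 w4=0 w1=0 w3=1
t2.Δ1 w2=0 clk=1 w5=0 w4=0 w1=0 w3=1
t2.Δ2 w2=0 clk=1 w5=0 w4=1 w1=1 w3=1
t2.Δ3 w2=0 clk=1 w5=1 w4=1 w1=1 w3=1
t3.Δ0 w2=0 clk=1 w5=1 w4=1 w1=1 w3=1
t3.Δ1 w2=0 clk=0 w5=1 w4=1 w1=1 w3=1
t4.Δ0 w2=0 clk=0 w5=1 w4=1 w1=1 w3=1
t4.Δ1 w2=0 clk=1 w5=1 w4=1 w1=1 w3=1
t4.Δ2 w2=0 clk=1 w5=1 w4=0 w1=0 w3=1
t4.Δ3 w2=0 clk=1 w5=0 w4=0 w1=0 w3=1
t5.Δ0 w2=0 clk=1 w5=0 w4=0 w1=0 w3=1
t5.Δ1 w2=0 clk=0 w5=0 w4=0 w1=0 w3=1
t6.Δ0 w2=0 clk=0 w5=0 w4=0 w1=0 w3=1
t6.Δ1 w2=0 clk=1 w5=0 w4=0 w1=0 w3=1
t6.Δ2 w2=0 clk=1 w5=0 w4=1 w1=1 w3=1
t6.Δ3 w2=0 clk=1 w5=1 w4=1 w1=1 w3=1
t7.Δ0 w2=0 clk=1 w5=1 w4=1 w1=1 w3=1
t7.Δ1 w2=0 clk=0 w5=1 w4=1 w1=1 w3=1
t8.Δ0 w2=0 clk=0 w5=1 w4=1 w1=1 w3=1
t8.Δ1 w2=0 clk=1 w5=1 w4=1 w1=1 w3=1
t8.Δ2 w2=0 clk=1 w5=1 w4=0 w1=0 w3=1
t8.Δ3 w2=0 clk=1 w5=0 w4=0 w1=0 w3=1
t9.Δ0 w2=0 clk=1 w5=0 w4=0 w1=0 w3=1
t9.Δ1 w2=0 clk=0 w5=0 w4=0 w1=0 w3=1
t10.Δ0 w2=0 clk=0 w5=0 w4=0 w1=0 w3=1
t10.Δ1 w2=0 clk=1 w5=0 w4=0 w1=0 w3=1
t10.Δ2 w2=0 clk=1 w5=0 w4=1 w1=1 w3=1
t10.Δ3 w2=0 clk=1 w5=1 w4=1 w1=1 w3=1
t11.Δ0 w2=0 clk=1 w5=1 w4=1 w1=1 w3=1
t11.Δ1 w2=0 clk=0 w5=1 w4=1 w1=1 w3=1
t12.Δ0 w2=0 clk=0 w5=1 w4=1 w1=1 w3=1
t12.Δ1 w2=0 clk=1 w5=1 w4=1 w1=1 w3=1
t12.Δ2 w2=0 clk=1 w5=1 w4=0 w1=0 w3=1
t12.Δ3 w2=0 clk=1 w5=0 w4=0 w1=0 w3=1
t13.Δ0 w2=0 clk=1 w5=0 w4=0 w1=0 w3=1
t13.Δ1 w2=0 clk=0 w5=0 w4=0 w1=0 w3=1
t14.Δ0 w2=0 clk=0 w5=0 w4=0 w1=0 w3=1
t14.Δ1 w2=0 clk=1 w5=0 w4=0 w1=0 w3=1
t14.Δ2 w2=0 clk=1 w5=0 w4=1 w1=1 w3=1
t14.Δ3 w2=0 clk=1 w5=1 w4=1 w1=1 w3=1
t15.Δ0 w2=0 clk=1 w5=1 w4=1 w1=1 w3=1
t15.Δ1 w2=0 clk=0 w5=1 w4=1 w1=1 w3=1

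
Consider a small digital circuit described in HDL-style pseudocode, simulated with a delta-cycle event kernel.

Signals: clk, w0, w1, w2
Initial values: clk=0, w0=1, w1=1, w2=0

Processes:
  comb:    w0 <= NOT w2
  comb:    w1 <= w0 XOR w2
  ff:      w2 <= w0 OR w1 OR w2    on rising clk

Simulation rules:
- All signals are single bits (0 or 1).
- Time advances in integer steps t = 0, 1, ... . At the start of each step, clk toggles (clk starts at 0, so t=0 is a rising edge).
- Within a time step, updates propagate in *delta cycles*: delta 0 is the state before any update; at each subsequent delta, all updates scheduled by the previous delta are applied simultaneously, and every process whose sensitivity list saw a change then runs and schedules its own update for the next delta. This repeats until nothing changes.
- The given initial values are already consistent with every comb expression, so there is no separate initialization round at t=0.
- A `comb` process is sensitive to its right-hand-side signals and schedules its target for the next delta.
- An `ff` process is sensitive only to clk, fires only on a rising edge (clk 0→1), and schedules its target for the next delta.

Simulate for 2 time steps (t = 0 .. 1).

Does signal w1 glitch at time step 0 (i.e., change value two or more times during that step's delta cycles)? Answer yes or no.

t=0 Δ0: w0=1 w2=0 clk=0 w1=1
  Δ1: clk:0→1
  Δ2: w2:0→1
  Δ3: w0:1→0, w1:1→0
  Δ4: w1:0→1
  (4Δ to stable)
t=1 Δ0: w0=0 w2=1 clk=1 w1=1
  Δ1: clk:1→0
  (1Δ to stable)

yes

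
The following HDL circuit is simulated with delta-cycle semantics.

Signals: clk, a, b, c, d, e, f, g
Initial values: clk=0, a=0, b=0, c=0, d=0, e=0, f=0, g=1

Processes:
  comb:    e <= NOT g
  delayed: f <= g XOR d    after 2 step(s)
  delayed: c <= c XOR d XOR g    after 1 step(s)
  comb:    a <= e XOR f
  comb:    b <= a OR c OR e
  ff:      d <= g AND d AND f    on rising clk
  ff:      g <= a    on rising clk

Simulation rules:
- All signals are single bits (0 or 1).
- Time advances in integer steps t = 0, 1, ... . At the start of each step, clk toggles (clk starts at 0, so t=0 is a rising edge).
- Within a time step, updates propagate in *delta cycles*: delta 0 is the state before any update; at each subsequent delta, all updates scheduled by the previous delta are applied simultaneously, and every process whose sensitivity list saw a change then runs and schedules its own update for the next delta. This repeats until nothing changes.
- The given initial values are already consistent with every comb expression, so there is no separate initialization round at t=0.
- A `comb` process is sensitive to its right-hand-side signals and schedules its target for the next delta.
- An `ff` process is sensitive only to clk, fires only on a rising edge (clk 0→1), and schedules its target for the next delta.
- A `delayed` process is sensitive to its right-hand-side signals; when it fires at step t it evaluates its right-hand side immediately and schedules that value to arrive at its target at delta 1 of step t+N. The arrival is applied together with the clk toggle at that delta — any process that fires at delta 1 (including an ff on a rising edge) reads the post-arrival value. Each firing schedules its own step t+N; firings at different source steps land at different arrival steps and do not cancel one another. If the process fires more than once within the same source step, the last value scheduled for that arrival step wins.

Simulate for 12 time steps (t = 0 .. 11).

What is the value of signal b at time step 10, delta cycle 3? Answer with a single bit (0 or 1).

1

t0.Δ0 e=0 d=0 c=0 clk=0 a=0 b=0 f=0 g=1
t0.Δ1 e=0 d=0 c=0 clk=1 a=0 b=0 f=0 g=1
t0.Δ2 e=0 d=0 c=0 clk=1 a=0 b=0 f=0 g=0
t0.Δ3 e=1 d=0 c=0 clk=1 a=0 b=0 f=0 g=0
t0.Δ4 e=1 d=0 c=0 clk=1 a=1 b=1 f=0 g=0
t1.Δ0 e=1 d=0 c=0 clk=1 a=1 b=1 f=0 g=0
t1.Δ1 e=1 d=0 c=0 clk=0 a=1 b=1 f=0 g=0
t2.Δ0 e=1 d=0 c=0 clk=0 a=1 b=1 f=0 g=0
t2.Δ1 e=1 d=0 c=0 clk=1 a=1 b=1 f=0 g=0
t2.Δ2 e=1 d=0 c=0 clk=1 a=1 b=1 f=0 g=1
t2.Δ3 e=0 d=0 c=0 clk=1 a=1 b=1 f=0 g=1
t2.Δ4 e=0 d=0 c=0 clk=1 a=0 b=1 f=0 g=1
t2.Δ5 e=0 d=0 c=0 clk=1 a=0 b=0 f=0 g=1
t3.Δ0 e=0 d=0 c=0 clk=1 a=0 b=0 f=0 g=1
t3.Δ1 e=0 d=0 c=1 clk=0 a=0 b=0 f=0 g=1
t3.Δ2 e=0 d=0 c=1 clk=0 a=0 b=1 f=0 g=1
t4.Δ0 e=0 d=0 c=1 clk=0 a=0 b=1 f=0 g=1
t4.Δ1 e=0 d=0 c=0 clk=1 a=0 b=1 f=1 g=1
t4.Δ2 e=0 d=0 c=0 clk=1 a=1 b=0 f=1 g=0
t4.Δ3 e=1 d=0 c=0 clk=1 a=1 b=1 f=1 g=0
t4.Δ4 e=1 d=0 c=0 clk=1 a=0 b=1 f=1 g=0
t5.Δ0 e=1 d=0 c=0 clk=1 a=0 b=1 f=1 g=0
t5.Δ1 e=1 d=0 c=0 clk=0 a=0 b=1 f=1 g=0
t6.Δ0 e=1 d=0 c=0 clk=0 a=0 b=1 f=1 g=0
t6.Δ1 e=1 d=0 c=0 clk=1 a=0 b=1 f=0 g=0
t6.Δ2 e=1 d=0 c=0 clk=1 a=1 b=1 f=0 g=0
t7.Δ0 e=1 d=0 c=0 clk=1 a=1 b=1 f=0 g=0
t7.Δ1 e=1 d=0 c=0 clk=0 a=1 b=1 f=0 g=0
t8.Δ0 e=1 d=0 c=0 clk=0 a=1 b=1 f=0 g=0
t8.Δ1 e=1 d=0 c=0 clk=1 a=1 b=1 f=0 g=0
t8.Δ2 e=1 d=0 c=0 clk=1 a=1 b=1 f=0 g=1
t8.Δ3 e=0 d=0 c=0 clk=1 a=1 b=1 f=0 g=1
t8.Δ4 e=0 d=0 c=0 clk=1 a=0 b=1 f=0 g=1
t8.Δ5 e=0 d=0 c=0 clk=1 a=0 b=0 f=0 g=1
t9.Δ0 e=0 d=0 c=0 clk=1 a=0 b=0 f=0 g=1
t9.Δ1 e=0 d=0 c=1 clk=0 a=0 b=0 f=0 g=1
t9.Δ2 e=0 d=0 c=1 clk=0 a=0 b=1 f=0 g=1
t10.Δ0 e=0 d=0 c=1 clk=0 a=0 b=1 f=0 g=1
t10.Δ1 e=0 d=0 c=0 clk=1 a=0 b=1 f=1 g=1
t10.Δ2 e=0 d=0 c=0 clk=1 a=1 b=0 f=1 g=0
t10.Δ3 e=1 d=0 c=0 clk=1 a=1 b=1 f=1 g=0
t10.Δ4 e=1 d=0 c=0 clk=1 a=0 b=1 f=1 g=0
t11.Δ0 e=1 d=0 c=0 clk=1 a=0 b=1 f=1 g=0
t11.Δ1 e=1 d=0 c=0 clk=0 a=0 b=1 f=1 g=0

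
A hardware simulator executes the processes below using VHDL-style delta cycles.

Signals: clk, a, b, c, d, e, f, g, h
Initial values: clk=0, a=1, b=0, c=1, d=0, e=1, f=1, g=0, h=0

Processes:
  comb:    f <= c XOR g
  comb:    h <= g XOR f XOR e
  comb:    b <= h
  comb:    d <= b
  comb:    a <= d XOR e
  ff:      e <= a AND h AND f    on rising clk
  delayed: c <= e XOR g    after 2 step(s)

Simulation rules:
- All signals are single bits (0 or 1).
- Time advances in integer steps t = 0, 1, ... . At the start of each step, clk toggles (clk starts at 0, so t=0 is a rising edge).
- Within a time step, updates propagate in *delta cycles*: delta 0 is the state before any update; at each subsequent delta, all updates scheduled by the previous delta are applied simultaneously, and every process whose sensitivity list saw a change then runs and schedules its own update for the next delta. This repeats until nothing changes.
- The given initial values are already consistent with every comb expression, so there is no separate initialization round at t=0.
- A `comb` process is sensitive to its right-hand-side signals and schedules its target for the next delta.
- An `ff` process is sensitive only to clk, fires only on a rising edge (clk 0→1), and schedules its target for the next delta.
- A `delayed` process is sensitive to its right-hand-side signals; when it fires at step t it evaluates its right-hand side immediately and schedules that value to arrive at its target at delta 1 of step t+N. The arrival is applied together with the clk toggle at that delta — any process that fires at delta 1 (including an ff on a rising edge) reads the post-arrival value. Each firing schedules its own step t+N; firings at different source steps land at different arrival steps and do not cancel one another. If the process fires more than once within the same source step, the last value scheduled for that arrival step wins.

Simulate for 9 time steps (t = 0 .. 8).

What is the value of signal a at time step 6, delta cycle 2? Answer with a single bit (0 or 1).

1

[bits: c,b,g,f,a,h,e,d,clk]
t=0: Δ0=100110100 Δ1=100110101 Δ2=100110001 Δ3=100101001 Δ4=110101001 Δ5=110101011 Δ6=110111011 | 6Δ
t=1: Δ0=110111011 Δ1=110111010 | 1Δ
t=2: Δ0=110111010 Δ1=010111011 Δ2=010011111 Δ3=010001111 | 3Δ
t=3: Δ0=010001111 Δ1=010001110 | 1Δ
t=4: Δ0=010001110 Δ1=110001111 Δ2=110101011 Δ3=110111011 | 3Δ
t=5: Δ0=110111011 Δ1=110111010 | 1Δ
t=6: Δ0=110111010 Δ1=010111011 Δ2=010011111 Δ3=010001111 | 3Δ
t=7: Δ0=010001111 Δ1=010001110 | 1Δ
t=8: Δ0=010001110 Δ1=110001111 Δ2=110101011 Δ3=110111011 | 3Δ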